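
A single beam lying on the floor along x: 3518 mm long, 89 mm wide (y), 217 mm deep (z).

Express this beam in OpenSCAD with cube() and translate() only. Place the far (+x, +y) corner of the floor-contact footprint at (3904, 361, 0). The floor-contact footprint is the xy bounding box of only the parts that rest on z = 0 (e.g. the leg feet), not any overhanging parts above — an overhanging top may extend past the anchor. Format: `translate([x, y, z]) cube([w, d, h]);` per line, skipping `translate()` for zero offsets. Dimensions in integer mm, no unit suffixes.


translate([386, 272, 0]) cube([3518, 89, 217]);


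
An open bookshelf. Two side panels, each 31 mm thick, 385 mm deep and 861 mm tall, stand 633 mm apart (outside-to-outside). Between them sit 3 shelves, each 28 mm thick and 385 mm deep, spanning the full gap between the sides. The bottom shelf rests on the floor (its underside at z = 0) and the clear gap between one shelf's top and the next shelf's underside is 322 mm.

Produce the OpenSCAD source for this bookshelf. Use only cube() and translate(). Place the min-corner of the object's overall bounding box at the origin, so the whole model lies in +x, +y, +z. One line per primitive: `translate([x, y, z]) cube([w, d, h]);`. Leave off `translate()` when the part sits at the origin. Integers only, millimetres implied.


cube([31, 385, 861]);
translate([602, 0, 0]) cube([31, 385, 861]);
translate([31, 0, 0]) cube([571, 385, 28]);
translate([31, 0, 350]) cube([571, 385, 28]);
translate([31, 0, 700]) cube([571, 385, 28]);


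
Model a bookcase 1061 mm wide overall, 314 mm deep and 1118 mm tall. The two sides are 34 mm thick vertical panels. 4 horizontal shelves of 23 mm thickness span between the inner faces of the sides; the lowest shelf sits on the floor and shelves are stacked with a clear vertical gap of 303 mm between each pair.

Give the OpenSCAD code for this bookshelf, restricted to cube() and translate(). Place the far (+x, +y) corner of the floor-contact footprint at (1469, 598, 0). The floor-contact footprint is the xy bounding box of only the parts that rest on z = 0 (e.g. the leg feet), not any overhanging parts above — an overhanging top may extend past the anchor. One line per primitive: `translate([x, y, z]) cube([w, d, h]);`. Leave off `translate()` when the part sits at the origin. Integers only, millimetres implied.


translate([408, 284, 0]) cube([34, 314, 1118]);
translate([1435, 284, 0]) cube([34, 314, 1118]);
translate([442, 284, 0]) cube([993, 314, 23]);
translate([442, 284, 326]) cube([993, 314, 23]);
translate([442, 284, 652]) cube([993, 314, 23]);
translate([442, 284, 978]) cube([993, 314, 23]);


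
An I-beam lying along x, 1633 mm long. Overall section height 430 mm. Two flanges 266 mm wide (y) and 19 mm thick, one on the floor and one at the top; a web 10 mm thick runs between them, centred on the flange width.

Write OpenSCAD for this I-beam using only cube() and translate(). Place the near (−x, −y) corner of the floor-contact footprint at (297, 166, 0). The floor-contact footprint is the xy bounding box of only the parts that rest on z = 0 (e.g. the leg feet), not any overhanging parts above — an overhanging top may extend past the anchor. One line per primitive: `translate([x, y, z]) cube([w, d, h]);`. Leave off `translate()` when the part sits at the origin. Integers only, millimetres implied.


translate([297, 166, 0]) cube([1633, 266, 19]);
translate([297, 294, 19]) cube([1633, 10, 392]);
translate([297, 166, 411]) cube([1633, 266, 19]);


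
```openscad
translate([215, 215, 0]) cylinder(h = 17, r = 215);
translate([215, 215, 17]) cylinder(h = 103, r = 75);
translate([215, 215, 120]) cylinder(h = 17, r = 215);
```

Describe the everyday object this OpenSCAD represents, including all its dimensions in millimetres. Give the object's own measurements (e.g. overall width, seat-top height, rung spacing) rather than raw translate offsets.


A spool: two coaxial disc flanges of radius 215 mm and thickness 17 mm, joined by a core cylinder of radius 75 mm and height 103 mm. The lower flange rests on z = 0 and the three cylinders share a vertical axis.


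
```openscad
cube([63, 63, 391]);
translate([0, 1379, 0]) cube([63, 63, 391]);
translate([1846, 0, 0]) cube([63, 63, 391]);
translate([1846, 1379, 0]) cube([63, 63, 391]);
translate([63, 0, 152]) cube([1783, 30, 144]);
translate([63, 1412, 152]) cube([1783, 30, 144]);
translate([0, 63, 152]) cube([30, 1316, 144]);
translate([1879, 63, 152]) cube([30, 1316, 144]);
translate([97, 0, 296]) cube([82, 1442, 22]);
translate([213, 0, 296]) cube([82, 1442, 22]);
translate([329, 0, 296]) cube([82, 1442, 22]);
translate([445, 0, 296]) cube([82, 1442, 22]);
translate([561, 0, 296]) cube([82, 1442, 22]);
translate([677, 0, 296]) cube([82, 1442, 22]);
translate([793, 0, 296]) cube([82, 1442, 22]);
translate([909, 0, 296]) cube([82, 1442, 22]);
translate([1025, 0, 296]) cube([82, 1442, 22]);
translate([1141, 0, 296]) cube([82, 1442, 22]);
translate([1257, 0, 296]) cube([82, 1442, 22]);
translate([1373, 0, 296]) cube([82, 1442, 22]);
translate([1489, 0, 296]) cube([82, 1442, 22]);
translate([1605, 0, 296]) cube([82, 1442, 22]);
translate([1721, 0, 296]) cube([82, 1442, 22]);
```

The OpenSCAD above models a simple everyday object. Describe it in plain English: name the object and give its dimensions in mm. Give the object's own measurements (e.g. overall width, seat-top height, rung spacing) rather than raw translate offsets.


A bed frame 1909 mm long (x) by 1442 mm wide (y). Four 63×63 mm corner posts, 391 mm tall, at the corners of the footprint. Four rails of 30 mm thickness and 144 mm height run between adjacent posts with their undersides at z = 152 mm, their outer faces flush with the outside of the frame (the two x-running rails run between the posts' inner faces; the two y-running rails run between the posts' inner faces). 15 slats, each 82 mm wide (x) and 22 mm thick, lie across the top of the two x-running rails, running the full 1442 mm width of the frame in y; along x they sit between the end posts with a 34 mm gap after the −x posts and between neighbouring slats, leaving 43 mm before the +x posts.


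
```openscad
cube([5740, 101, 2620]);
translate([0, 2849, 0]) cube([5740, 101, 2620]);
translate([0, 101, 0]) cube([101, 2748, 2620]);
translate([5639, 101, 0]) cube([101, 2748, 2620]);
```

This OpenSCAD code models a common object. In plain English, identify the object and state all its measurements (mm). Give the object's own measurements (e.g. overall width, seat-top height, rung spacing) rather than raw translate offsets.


The wall frame of a small rectangular building: four walls, each 2620 mm tall and 101 mm thick, enclosing a footprint 5740 mm (x) by 2950 mm (y) outside-to-outside, with no floor or roof. The front and back walls (the −y and +y sides) span the full width; the two side walls fit between them.


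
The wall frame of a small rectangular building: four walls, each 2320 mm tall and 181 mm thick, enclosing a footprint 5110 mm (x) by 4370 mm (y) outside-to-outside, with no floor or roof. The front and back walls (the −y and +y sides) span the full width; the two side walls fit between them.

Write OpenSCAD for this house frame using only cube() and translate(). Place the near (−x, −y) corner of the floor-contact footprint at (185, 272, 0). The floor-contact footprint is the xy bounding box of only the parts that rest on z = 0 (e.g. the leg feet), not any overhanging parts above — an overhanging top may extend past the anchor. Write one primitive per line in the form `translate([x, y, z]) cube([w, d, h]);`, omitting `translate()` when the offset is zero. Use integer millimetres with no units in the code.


translate([185, 272, 0]) cube([5110, 181, 2320]);
translate([185, 4461, 0]) cube([5110, 181, 2320]);
translate([185, 453, 0]) cube([181, 4008, 2320]);
translate([5114, 453, 0]) cube([181, 4008, 2320]);


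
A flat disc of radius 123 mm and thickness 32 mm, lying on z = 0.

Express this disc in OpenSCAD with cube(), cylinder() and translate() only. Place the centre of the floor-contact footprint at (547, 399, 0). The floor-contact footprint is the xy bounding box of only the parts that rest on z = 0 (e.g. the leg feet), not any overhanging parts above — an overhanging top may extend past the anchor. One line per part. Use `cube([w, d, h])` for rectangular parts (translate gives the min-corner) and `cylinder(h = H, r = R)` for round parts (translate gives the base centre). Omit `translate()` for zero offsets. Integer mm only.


translate([547, 399, 0]) cylinder(h = 32, r = 123);


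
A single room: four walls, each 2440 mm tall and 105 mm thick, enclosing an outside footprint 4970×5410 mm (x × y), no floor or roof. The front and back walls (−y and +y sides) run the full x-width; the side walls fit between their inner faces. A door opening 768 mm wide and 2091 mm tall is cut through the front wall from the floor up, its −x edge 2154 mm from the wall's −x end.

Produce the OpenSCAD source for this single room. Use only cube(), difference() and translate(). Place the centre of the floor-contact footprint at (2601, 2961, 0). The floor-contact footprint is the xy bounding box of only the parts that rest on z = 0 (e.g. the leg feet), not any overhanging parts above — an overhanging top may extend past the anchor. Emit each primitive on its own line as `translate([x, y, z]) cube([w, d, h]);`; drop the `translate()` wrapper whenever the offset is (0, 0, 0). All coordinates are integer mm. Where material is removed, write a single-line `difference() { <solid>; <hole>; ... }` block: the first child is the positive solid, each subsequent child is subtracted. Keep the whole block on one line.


difference() { translate([116, 256, 0]) cube([4970, 105, 2440]); translate([2270, 256, 0]) cube([768, 105, 2091]); }
translate([116, 5561, 0]) cube([4970, 105, 2440]);
translate([116, 361, 0]) cube([105, 5200, 2440]);
translate([4981, 361, 0]) cube([105, 5200, 2440]);


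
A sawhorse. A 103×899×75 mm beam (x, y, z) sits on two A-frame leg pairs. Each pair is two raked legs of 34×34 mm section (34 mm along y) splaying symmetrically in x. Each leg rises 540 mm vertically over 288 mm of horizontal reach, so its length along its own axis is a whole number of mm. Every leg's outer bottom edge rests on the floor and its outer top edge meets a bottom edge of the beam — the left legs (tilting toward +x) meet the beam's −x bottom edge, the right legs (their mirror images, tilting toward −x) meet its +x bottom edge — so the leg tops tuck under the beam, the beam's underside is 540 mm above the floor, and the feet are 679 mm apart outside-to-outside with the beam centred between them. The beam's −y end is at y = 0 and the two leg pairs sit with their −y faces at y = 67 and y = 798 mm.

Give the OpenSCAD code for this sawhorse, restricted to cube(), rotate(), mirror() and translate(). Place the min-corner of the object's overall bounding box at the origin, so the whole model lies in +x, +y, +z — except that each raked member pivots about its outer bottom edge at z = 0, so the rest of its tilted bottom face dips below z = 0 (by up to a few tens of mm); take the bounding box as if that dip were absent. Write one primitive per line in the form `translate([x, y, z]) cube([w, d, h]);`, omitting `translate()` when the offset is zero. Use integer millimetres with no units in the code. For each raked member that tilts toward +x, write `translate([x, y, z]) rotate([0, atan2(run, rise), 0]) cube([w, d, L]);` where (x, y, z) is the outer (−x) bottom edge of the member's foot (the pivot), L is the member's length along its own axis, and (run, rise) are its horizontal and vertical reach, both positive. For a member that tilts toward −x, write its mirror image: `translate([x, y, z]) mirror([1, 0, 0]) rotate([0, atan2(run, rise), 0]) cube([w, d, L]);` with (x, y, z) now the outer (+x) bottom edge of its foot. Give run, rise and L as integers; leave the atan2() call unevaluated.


translate([288, 0, 540]) cube([103, 899, 75]);
translate([0, 67, 0]) rotate([0, atan2(288, 540), 0]) cube([34, 34, 612]);
translate([679, 67, 0]) mirror([1, 0, 0]) rotate([0, atan2(288, 540), 0]) cube([34, 34, 612]);
translate([0, 798, 0]) rotate([0, atan2(288, 540), 0]) cube([34, 34, 612]);
translate([679, 798, 0]) mirror([1, 0, 0]) rotate([0, atan2(288, 540), 0]) cube([34, 34, 612]);


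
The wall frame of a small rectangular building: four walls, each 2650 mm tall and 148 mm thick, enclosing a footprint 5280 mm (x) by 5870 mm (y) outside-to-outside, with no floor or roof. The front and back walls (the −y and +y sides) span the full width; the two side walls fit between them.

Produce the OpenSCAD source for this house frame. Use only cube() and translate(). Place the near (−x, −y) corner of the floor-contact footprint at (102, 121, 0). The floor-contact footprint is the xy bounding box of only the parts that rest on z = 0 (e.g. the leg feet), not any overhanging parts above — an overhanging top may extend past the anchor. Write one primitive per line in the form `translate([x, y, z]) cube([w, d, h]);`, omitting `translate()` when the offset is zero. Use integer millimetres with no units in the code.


translate([102, 121, 0]) cube([5280, 148, 2650]);
translate([102, 5843, 0]) cube([5280, 148, 2650]);
translate([102, 269, 0]) cube([148, 5574, 2650]);
translate([5234, 269, 0]) cube([148, 5574, 2650]);


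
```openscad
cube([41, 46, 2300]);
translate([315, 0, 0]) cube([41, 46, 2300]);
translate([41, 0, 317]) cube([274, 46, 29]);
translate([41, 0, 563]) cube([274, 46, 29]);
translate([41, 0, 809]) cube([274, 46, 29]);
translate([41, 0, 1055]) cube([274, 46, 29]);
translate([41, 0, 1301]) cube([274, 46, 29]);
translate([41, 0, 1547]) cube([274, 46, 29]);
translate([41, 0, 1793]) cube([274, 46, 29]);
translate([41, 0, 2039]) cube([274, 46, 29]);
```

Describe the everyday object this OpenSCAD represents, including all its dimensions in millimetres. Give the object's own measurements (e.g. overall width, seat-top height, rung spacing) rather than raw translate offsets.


A straight ladder. Two 41×46 mm vertical rails, 2300 mm tall, stand 356 mm apart (outside-to-outside) with their front faces coplanar on the −y side. 8 rungs, each 46 mm deep and 29 mm tall, span between the inner faces of the rails, front faces flush with the rails. The lowest rung's underside is at z = 317 mm and rungs are spaced 246 mm apart (underside to underside).


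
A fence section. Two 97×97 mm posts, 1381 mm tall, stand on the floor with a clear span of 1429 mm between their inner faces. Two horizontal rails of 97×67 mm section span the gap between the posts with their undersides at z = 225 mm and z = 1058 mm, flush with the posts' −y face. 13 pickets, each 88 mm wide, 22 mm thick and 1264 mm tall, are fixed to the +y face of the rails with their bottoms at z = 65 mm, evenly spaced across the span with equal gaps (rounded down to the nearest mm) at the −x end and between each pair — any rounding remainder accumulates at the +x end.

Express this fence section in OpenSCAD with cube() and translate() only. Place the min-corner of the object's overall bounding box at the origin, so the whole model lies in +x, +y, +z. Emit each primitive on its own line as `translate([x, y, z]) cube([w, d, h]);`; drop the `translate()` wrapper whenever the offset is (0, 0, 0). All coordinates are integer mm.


cube([97, 97, 1381]);
translate([1526, 0, 0]) cube([97, 97, 1381]);
translate([97, 0, 225]) cube([1429, 97, 67]);
translate([97, 0, 1058]) cube([1429, 97, 67]);
translate([117, 97, 65]) cube([88, 22, 1264]);
translate([225, 97, 65]) cube([88, 22, 1264]);
translate([333, 97, 65]) cube([88, 22, 1264]);
translate([441, 97, 65]) cube([88, 22, 1264]);
translate([549, 97, 65]) cube([88, 22, 1264]);
translate([657, 97, 65]) cube([88, 22, 1264]);
translate([765, 97, 65]) cube([88, 22, 1264]);
translate([873, 97, 65]) cube([88, 22, 1264]);
translate([981, 97, 65]) cube([88, 22, 1264]);
translate([1089, 97, 65]) cube([88, 22, 1264]);
translate([1197, 97, 65]) cube([88, 22, 1264]);
translate([1305, 97, 65]) cube([88, 22, 1264]);
translate([1413, 97, 65]) cube([88, 22, 1264]);


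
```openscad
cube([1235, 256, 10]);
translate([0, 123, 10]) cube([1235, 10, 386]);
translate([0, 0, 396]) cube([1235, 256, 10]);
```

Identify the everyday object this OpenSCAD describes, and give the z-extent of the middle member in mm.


An I-beam. The web height is 386 mm.

Two wide flanges with a thin centred web — an I-beam. Overall 406 mm minus two 10 mm flanges gives a web of 406 − 2·10 = 386 mm.


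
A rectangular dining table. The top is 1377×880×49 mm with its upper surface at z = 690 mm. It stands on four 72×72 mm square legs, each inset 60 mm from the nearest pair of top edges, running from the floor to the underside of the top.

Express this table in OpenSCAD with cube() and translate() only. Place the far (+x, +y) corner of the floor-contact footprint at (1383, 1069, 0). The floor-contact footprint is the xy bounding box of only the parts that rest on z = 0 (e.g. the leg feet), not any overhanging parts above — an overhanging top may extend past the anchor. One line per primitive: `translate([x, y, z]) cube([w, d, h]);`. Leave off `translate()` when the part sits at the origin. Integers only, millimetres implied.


// leg_h = 690 - 49 = 641
translate([66, 249, 641]) cube([1377, 880, 49]);
translate([126, 309, 0]) cube([72, 72, 641]);
translate([1311, 309, 0]) cube([72, 72, 641]);
translate([126, 997, 0]) cube([72, 72, 641]);
translate([1311, 997, 0]) cube([72, 72, 641]);


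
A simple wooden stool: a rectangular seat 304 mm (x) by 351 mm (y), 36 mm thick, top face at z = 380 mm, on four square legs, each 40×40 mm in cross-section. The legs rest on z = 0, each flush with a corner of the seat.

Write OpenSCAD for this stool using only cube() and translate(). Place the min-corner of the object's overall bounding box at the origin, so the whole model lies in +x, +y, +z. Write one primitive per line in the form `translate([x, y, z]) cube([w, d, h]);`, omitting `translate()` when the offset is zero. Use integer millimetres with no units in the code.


translate([0, 0, 344]) cube([304, 351, 36]);
cube([40, 40, 344]);
translate([264, 0, 0]) cube([40, 40, 344]);
translate([0, 311, 0]) cube([40, 40, 344]);
translate([264, 311, 0]) cube([40, 40, 344]);


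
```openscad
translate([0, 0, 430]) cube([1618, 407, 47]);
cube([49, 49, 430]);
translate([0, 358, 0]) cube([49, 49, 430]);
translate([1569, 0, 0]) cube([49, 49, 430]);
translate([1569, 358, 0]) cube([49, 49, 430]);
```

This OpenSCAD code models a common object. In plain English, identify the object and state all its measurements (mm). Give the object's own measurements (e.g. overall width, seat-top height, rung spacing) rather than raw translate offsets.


A bench: a 1618×407 mm seat slab, 47 mm thick, top at z = 477 mm, on four 49×49 mm square legs flush with the seat corners and standing on z = 0.


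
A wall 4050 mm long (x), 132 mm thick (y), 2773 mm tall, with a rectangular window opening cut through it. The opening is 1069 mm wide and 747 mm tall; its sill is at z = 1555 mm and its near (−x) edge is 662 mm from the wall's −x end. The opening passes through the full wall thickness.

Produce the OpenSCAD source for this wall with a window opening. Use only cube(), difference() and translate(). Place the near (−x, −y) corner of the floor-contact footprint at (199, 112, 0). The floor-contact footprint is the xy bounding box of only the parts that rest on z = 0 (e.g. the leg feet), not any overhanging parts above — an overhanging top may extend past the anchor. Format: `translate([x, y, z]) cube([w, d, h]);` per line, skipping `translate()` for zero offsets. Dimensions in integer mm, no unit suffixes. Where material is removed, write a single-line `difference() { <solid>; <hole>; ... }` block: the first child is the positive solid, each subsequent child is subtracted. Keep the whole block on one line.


difference() { translate([199, 112, 0]) cube([4050, 132, 2773]); translate([861, 112, 1555]) cube([1069, 132, 747]); }


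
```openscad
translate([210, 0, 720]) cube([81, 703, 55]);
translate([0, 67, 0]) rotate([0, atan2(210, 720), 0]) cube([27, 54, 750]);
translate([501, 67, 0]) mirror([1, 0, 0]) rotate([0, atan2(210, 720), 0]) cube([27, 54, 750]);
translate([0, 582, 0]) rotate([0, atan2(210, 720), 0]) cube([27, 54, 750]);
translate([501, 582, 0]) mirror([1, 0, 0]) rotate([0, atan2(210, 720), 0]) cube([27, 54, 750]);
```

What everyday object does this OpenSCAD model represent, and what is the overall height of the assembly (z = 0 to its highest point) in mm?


A sawhorse. The overall height is 775 mm.

A beam across two mirrored pairs of raked legs — a sawhorse. The beam's underside is at z = 720 (matching the legs' vertical rise in atan2(210, 720)) and the beam is 55 mm tall, so its top is at 720 + 55 = 775 mm. The raked legs top out at the beam's underside, so that is the highest point.


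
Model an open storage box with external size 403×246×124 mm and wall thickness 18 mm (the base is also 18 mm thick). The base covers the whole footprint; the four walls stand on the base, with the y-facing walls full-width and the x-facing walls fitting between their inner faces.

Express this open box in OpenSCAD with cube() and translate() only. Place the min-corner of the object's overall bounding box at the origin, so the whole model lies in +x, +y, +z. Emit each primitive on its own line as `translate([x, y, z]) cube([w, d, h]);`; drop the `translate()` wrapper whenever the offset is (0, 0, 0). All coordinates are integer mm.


cube([403, 246, 18]);
translate([0, 0, 18]) cube([403, 18, 106]);
translate([0, 228, 18]) cube([403, 18, 106]);
translate([0, 18, 18]) cube([18, 210, 106]);
translate([385, 18, 18]) cube([18, 210, 106]);


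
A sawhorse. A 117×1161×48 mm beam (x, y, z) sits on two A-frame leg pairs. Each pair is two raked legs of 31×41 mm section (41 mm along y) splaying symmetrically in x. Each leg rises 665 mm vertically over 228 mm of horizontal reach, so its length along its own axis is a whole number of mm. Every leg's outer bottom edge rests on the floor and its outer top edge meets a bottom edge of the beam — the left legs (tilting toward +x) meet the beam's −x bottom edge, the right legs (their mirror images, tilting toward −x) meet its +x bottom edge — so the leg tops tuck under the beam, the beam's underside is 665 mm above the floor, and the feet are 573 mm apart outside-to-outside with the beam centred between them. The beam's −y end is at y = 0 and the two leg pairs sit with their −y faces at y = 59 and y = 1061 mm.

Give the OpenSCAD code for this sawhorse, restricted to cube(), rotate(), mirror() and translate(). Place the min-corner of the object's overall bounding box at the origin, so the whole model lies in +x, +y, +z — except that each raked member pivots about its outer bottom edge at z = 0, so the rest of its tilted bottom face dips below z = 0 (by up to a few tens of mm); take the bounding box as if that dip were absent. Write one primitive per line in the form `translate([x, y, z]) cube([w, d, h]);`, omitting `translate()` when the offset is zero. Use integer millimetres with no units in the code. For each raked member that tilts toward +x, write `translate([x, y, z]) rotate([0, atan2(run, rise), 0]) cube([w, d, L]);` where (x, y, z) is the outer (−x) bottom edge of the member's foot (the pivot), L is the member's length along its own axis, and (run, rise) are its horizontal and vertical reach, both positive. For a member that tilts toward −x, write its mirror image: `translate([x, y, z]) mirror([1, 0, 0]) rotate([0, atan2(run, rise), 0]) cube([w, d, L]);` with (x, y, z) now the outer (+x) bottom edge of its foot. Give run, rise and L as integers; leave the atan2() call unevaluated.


translate([228, 0, 665]) cube([117, 1161, 48]);
translate([0, 59, 0]) rotate([0, atan2(228, 665), 0]) cube([31, 41, 703]);
translate([573, 59, 0]) mirror([1, 0, 0]) rotate([0, atan2(228, 665), 0]) cube([31, 41, 703]);
translate([0, 1061, 0]) rotate([0, atan2(228, 665), 0]) cube([31, 41, 703]);
translate([573, 1061, 0]) mirror([1, 0, 0]) rotate([0, atan2(228, 665), 0]) cube([31, 41, 703]);


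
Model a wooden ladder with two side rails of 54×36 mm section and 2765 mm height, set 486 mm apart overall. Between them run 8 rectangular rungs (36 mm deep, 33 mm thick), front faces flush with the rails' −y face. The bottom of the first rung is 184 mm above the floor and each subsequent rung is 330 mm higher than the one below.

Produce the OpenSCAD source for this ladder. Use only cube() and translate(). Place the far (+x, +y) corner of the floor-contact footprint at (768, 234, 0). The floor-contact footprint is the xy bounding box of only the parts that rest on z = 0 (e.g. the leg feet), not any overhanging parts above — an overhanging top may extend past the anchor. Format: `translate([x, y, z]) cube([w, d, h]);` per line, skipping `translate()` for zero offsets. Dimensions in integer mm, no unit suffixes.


translate([282, 198, 0]) cube([54, 36, 2765]);
translate([714, 198, 0]) cube([54, 36, 2765]);
translate([336, 198, 184]) cube([378, 36, 33]);
translate([336, 198, 514]) cube([378, 36, 33]);
translate([336, 198, 844]) cube([378, 36, 33]);
translate([336, 198, 1174]) cube([378, 36, 33]);
translate([336, 198, 1504]) cube([378, 36, 33]);
translate([336, 198, 1834]) cube([378, 36, 33]);
translate([336, 198, 2164]) cube([378, 36, 33]);
translate([336, 198, 2494]) cube([378, 36, 33]);


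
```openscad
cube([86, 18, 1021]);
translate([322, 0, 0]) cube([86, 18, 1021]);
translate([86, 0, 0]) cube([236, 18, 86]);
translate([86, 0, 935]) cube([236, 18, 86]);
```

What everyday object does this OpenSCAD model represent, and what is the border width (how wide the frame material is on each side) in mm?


A picture frame. The border width is 86 mm.

Four thin pieces enclosing a rectangular opening — a picture frame. The two full-height stiles are 1021 mm tall; the top rail sits at z = 935 and is 86 mm tall, so the border above the opening is 1021 − 935 = 86 mm, matching the stile x-width.


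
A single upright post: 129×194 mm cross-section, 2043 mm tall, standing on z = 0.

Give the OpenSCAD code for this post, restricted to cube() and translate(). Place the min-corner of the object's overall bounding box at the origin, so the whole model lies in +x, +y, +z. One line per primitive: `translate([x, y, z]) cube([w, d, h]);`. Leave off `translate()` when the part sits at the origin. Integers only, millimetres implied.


cube([129, 194, 2043]);


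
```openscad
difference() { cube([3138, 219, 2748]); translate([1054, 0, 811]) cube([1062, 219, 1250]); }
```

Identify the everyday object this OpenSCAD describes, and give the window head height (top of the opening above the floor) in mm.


A wall with a window opening. The window head height is 2061 mm.

A wall with a rectangular opening subtracted — a window. Sill at z = 811, opening 1250 mm tall, so the head is at 811 + 1250 = 2061 mm.


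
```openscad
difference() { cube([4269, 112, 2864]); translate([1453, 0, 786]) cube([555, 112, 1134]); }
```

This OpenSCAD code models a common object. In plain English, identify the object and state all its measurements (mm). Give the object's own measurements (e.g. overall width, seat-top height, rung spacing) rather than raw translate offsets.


A wall 4269 mm long (x), 112 mm thick (y), 2864 mm tall, with a rectangular window opening cut through it. The opening is 555 mm wide and 1134 mm tall; its sill is at z = 786 mm and its near (−x) edge is 1453 mm from the wall's −x end. The opening passes through the full wall thickness.


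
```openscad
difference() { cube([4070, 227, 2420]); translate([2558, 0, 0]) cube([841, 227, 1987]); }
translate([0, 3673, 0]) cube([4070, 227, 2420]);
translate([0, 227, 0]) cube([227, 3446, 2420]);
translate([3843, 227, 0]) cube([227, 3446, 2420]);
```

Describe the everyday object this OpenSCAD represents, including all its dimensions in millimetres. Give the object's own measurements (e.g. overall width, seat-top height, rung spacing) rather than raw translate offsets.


A single room: four walls, each 2420 mm tall and 227 mm thick, enclosing an outside footprint 4070×3900 mm (x × y), no floor or roof. The front and back walls (−y and +y sides) run the full x-width; the side walls fit between their inner faces. A door opening 841 mm wide and 1987 mm tall is cut through the front wall from the floor up, its −x edge 2558 mm from the wall's −x end.


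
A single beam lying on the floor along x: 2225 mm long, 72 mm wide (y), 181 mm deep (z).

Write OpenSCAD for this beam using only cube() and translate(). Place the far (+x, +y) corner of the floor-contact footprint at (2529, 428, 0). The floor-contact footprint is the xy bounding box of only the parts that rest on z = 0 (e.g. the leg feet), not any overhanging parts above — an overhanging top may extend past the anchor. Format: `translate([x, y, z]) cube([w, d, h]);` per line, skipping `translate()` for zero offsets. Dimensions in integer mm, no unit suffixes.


translate([304, 356, 0]) cube([2225, 72, 181]);


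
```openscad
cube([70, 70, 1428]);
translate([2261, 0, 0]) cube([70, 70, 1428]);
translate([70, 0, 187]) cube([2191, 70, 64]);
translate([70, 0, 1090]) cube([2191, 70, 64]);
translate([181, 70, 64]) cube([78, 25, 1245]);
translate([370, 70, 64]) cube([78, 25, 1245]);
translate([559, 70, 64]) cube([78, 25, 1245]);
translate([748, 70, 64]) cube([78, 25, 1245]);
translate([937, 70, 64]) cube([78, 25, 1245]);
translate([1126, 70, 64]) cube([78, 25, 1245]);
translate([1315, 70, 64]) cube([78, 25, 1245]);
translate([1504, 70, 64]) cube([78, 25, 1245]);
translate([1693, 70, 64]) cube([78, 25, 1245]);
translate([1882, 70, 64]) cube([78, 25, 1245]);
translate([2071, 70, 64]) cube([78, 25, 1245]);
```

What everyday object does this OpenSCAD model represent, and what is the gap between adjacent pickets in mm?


A fence section. The picket gap is 111 mm.

Two posts, two rails, 11 pickets — a fence section. Span 2191 mm holds 11 pickets of 78 mm with 12 equal gaps: ⌊(2191 − 11·78) / 12⌋ = 111 mm.


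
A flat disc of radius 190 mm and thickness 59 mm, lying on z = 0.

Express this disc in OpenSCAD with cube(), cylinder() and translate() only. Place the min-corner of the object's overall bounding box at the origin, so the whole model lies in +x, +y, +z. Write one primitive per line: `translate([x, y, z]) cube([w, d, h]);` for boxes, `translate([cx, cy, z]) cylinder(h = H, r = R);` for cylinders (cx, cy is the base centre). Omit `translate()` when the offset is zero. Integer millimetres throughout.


translate([190, 190, 0]) cylinder(h = 59, r = 190);


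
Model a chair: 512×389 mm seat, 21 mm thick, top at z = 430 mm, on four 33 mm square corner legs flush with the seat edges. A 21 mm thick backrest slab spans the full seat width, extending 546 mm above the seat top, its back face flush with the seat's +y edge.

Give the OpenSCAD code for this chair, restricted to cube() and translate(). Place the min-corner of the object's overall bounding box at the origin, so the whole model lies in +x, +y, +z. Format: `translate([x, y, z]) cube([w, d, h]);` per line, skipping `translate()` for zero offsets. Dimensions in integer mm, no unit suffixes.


translate([0, 0, 409]) cube([512, 389, 21]);
cube([33, 33, 409]);
translate([479, 0, 0]) cube([33, 33, 409]);
translate([0, 356, 0]) cube([33, 33, 409]);
translate([479, 356, 0]) cube([33, 33, 409]);
translate([0, 368, 430]) cube([512, 21, 546]);


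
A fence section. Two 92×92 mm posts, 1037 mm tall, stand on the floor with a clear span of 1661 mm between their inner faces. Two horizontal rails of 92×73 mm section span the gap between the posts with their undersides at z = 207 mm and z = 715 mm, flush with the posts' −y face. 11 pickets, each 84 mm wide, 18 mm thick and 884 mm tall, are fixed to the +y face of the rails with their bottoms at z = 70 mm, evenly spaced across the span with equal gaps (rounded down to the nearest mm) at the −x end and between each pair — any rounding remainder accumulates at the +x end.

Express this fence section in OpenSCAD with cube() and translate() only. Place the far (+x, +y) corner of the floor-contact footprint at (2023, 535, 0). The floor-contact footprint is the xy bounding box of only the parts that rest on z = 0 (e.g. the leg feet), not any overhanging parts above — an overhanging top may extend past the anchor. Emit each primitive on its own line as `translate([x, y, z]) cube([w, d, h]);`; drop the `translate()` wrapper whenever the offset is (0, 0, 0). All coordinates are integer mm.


translate([178, 443, 0]) cube([92, 92, 1037]);
translate([1931, 443, 0]) cube([92, 92, 1037]);
translate([270, 443, 207]) cube([1661, 92, 73]);
translate([270, 443, 715]) cube([1661, 92, 73]);
translate([331, 535, 70]) cube([84, 18, 884]);
translate([476, 535, 70]) cube([84, 18, 884]);
translate([621, 535, 70]) cube([84, 18, 884]);
translate([766, 535, 70]) cube([84, 18, 884]);
translate([911, 535, 70]) cube([84, 18, 884]);
translate([1056, 535, 70]) cube([84, 18, 884]);
translate([1201, 535, 70]) cube([84, 18, 884]);
translate([1346, 535, 70]) cube([84, 18, 884]);
translate([1491, 535, 70]) cube([84, 18, 884]);
translate([1636, 535, 70]) cube([84, 18, 884]);
translate([1781, 535, 70]) cube([84, 18, 884]);


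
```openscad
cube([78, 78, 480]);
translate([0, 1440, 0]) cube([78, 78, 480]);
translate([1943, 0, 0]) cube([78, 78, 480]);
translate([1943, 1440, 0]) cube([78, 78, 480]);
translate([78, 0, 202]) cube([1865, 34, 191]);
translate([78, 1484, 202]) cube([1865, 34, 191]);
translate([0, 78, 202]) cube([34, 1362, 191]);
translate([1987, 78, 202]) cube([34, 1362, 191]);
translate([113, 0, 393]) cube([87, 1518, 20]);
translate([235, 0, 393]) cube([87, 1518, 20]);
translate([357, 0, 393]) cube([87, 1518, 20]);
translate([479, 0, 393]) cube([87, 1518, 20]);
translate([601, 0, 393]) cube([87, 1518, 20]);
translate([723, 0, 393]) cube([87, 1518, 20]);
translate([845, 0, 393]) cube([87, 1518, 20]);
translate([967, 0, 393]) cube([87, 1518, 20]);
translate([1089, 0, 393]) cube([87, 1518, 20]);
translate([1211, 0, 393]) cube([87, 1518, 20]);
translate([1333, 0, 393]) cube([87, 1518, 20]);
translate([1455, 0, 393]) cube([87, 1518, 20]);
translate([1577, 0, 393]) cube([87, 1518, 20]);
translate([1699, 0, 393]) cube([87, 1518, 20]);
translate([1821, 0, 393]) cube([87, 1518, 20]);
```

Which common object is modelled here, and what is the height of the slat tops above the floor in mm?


A bed frame. The slat-top height is 413 mm.

Four posts, four rails, and a row of slats — a bed frame. Slats sit on the rails at z = 202 + 191 = 393; with slat thickness 20, the top is 413 mm.


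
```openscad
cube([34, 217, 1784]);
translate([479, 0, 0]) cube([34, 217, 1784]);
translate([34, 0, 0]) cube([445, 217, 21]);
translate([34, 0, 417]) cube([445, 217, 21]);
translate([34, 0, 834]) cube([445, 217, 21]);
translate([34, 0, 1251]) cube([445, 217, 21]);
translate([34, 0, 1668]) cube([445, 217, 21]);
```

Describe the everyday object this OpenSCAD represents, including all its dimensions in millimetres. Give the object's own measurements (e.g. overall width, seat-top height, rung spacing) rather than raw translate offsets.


An open bookshelf. Two side panels, each 34 mm thick, 217 mm deep and 1784 mm tall, stand 513 mm apart (outside-to-outside). Between them sit 5 shelves, each 21 mm thick and 217 mm deep, spanning the full gap between the sides. The bottom shelf rests on the floor (its underside at z = 0) and the clear gap between one shelf's top and the next shelf's underside is 396 mm.


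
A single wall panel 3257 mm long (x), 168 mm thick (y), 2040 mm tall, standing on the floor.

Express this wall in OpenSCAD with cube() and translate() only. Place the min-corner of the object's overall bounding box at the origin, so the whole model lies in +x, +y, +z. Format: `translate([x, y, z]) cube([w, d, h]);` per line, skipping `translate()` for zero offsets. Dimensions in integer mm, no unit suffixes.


cube([3257, 168, 2040]);


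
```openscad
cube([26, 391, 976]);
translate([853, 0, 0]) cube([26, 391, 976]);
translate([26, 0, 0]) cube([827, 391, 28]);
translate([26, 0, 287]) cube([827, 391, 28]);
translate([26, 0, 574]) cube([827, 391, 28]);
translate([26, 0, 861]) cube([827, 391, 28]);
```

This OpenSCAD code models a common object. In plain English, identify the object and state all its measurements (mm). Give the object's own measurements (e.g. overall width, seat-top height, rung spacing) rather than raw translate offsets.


An open bookshelf. Two side panels, each 26 mm thick, 391 mm deep and 976 mm tall, stand 879 mm apart (outside-to-outside). Between them sit 4 shelves, each 28 mm thick and 391 mm deep, spanning the full gap between the sides. The bottom shelf rests on the floor (its underside at z = 0) and the clear gap between one shelf's top and the next shelf's underside is 259 mm.


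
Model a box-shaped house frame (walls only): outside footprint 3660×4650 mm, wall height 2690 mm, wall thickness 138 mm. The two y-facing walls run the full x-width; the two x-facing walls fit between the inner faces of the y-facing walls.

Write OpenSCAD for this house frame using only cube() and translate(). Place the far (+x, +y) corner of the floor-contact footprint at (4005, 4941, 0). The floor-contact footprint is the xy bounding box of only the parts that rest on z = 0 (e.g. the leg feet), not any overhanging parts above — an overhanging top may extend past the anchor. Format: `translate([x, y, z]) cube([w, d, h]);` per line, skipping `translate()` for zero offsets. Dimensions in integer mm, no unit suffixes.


translate([345, 291, 0]) cube([3660, 138, 2690]);
translate([345, 4803, 0]) cube([3660, 138, 2690]);
translate([345, 429, 0]) cube([138, 4374, 2690]);
translate([3867, 429, 0]) cube([138, 4374, 2690]);


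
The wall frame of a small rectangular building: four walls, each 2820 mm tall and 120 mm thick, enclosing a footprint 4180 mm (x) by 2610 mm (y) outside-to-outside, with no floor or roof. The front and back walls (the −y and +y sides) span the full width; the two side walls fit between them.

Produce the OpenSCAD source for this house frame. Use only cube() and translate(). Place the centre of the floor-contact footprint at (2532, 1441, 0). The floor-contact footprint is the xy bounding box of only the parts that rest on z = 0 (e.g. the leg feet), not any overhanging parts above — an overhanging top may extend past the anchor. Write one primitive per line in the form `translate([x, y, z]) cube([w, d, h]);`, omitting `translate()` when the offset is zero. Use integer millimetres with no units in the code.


translate([442, 136, 0]) cube([4180, 120, 2820]);
translate([442, 2626, 0]) cube([4180, 120, 2820]);
translate([442, 256, 0]) cube([120, 2370, 2820]);
translate([4502, 256, 0]) cube([120, 2370, 2820]);


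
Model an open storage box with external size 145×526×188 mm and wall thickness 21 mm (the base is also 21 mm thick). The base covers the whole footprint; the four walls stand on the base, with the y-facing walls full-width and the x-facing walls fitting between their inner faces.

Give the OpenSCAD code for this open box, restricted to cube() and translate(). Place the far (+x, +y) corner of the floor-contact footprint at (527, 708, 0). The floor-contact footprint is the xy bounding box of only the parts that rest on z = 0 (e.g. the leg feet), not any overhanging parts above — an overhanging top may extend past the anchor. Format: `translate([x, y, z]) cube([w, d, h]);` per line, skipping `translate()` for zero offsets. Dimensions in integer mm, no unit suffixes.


translate([382, 182, 0]) cube([145, 526, 21]);
translate([382, 182, 21]) cube([145, 21, 167]);
translate([382, 687, 21]) cube([145, 21, 167]);
translate([382, 203, 21]) cube([21, 484, 167]);
translate([506, 203, 21]) cube([21, 484, 167]);


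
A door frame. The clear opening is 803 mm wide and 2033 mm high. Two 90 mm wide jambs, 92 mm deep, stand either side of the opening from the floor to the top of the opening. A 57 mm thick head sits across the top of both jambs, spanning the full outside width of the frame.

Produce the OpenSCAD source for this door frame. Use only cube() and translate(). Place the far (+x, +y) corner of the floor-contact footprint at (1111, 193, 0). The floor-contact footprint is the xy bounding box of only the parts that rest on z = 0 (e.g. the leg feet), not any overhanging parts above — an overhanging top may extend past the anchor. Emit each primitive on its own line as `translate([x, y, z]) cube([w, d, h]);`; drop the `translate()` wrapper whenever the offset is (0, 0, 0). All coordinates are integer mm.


translate([128, 101, 0]) cube([90, 92, 2033]);
translate([1021, 101, 0]) cube([90, 92, 2033]);
translate([128, 101, 2033]) cube([983, 92, 57]);
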